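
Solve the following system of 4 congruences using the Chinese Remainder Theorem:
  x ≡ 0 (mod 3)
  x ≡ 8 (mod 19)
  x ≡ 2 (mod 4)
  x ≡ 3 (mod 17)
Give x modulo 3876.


Product of moduli M = 3 · 19 · 4 · 17 = 3876.
Merge one congruence at a time:
  Start: x ≡ 0 (mod 3).
  Combine with x ≡ 8 (mod 19); new modulus lcm = 57.
    Write x = 0 + 3·t and substitute into x ≡ 8 (mod 19): 3·t ≡ 8 − 0 = 8 (mod 19).
    The inverse of 3 mod 19 is 13 (since 3·13 = 39 = 2·19 + 1), so t ≡ 13·8 = 104 ≡ 9 (mod 19).
    Then x = 0 + 3·9 = 27, valid modulo lcm(3, 19) = 57: x ≡ 27 (mod 57).
  Combine with x ≡ 2 (mod 4); new modulus lcm = 228.
    Write x = 27 + 57·t and substitute into x ≡ 2 (mod 4): 57·t ≡ 2 − 27 = -25 (mod 4).
    Reduce coefficients mod 4: 1·t ≡ 3 (mod 4).
    So t ≡ 3 (mod 4).
    Then x = 27 + 57·3 = 198, valid modulo lcm(57, 4) = 228: x ≡ 198 (mod 228).
  Combine with x ≡ 3 (mod 17); new modulus lcm = 3876.
    Write x = 198 + 228·t and substitute into x ≡ 3 (mod 17): 228·t ≡ 3 − 198 = -195 (mod 17).
    Reduce coefficients mod 17: 7·t ≡ 9 (mod 17).
    The inverse of 7 mod 17 is 5 (since 7·5 = 35 = 2·17 + 1), so t ≡ 5·9 = 45 ≡ 11 (mod 17).
    Then x = 198 + 228·11 = 2706, valid modulo lcm(228, 17) = 3876: x ≡ 2706 (mod 3876).
Verify against each original: 2706 mod 3 = 0, 2706 mod 19 = 8, 2706 mod 4 = 2, 2706 mod 17 = 3.

x ≡ 2706 (mod 3876).


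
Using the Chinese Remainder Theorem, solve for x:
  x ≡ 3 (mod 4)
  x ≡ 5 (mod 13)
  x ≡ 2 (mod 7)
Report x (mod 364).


Moduli 4, 13, 7 are pairwise coprime; by CRT there is a unique solution modulo M = 4 · 13 · 7 = 364.
Solve pairwise, accumulating the modulus:
  Start with x ≡ 3 (mod 4).
  Combine with x ≡ 5 (mod 13): since gcd(4, 13) = 1, we get a unique residue mod 52.
    Write x = 3 + 4·t and substitute into x ≡ 5 (mod 13): 4·t ≡ 5 − 3 = 2 (mod 13).
    The inverse of 4 mod 13 is 10 (since 4·10 = 40 = 3·13 + 1), so t ≡ 10·2 = 20 ≡ 7 (mod 13).
    Then x = 3 + 4·7 = 31, valid modulo lcm(4, 13) = 52: x ≡ 31 (mod 52).
  Combine with x ≡ 2 (mod 7): since gcd(52, 7) = 1, we get a unique residue mod 364.
    Write x = 31 + 52·t and substitute into x ≡ 2 (mod 7): 52·t ≡ 2 − 31 = -29 (mod 7).
    Reduce coefficients mod 7: 3·t ≡ 6 (mod 7).
    The inverse of 3 mod 7 is 5 (since 3·5 = 15 = 2·7 + 1), so t ≡ 5·6 = 30 ≡ 2 (mod 7).
    Then x = 31 + 52·2 = 135, valid modulo lcm(52, 7) = 364: x ≡ 135 (mod 364).
Verify: 135 mod 4 = 3 ✓, 135 mod 13 = 5 ✓, 135 mod 7 = 2 ✓.

x ≡ 135 (mod 364).


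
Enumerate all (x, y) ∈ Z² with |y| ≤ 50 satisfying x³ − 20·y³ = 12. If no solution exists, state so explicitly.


The equation is x³ - 20y³ = 12. For fixed y, x³ = 20·y³ + 12, so a solution requires the RHS to be a perfect cube.
Strategy: iterate y from -50 to 50, compute RHS = 20·y³ + 12, and check whether it is a (positive or negative) perfect cube.
Check small values of y:
  y = 0: RHS = 12 is not a perfect cube.
  y = 1: RHS = 32 is not a perfect cube.
  y = -1: RHS = -8 = (-2)³ ⇒ x = -2 works.
  y = 2: RHS = 172 is not a perfect cube.
  y = -2: RHS = -148 is not a perfect cube.
  y = 3: RHS = 552 is not a perfect cube.
  y = -3: RHS = -528 is not a perfect cube.
Continuing the search up to |y| = 50 finds no further solutions beyond those listed.
Collected solutions: (-2, -1).

Solutions (with |y| ≤ 50): (-2, -1).


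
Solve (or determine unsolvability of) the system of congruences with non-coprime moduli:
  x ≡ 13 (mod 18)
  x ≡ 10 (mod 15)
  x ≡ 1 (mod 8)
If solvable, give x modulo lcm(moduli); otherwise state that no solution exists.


Moduli 18, 15, 8 are not pairwise coprime, so CRT works modulo lcm(m_i) when all pairwise compatibility conditions hold.
Pairwise compatibility: gcd(m_i, m_j) must divide a_i - a_j for every pair.
Merge one congruence at a time:
  Start: x ≡ 13 (mod 18).
  Combine with x ≡ 10 (mod 15): gcd(18, 15) = 3; 10 - 13 = -3, which IS divisible by 3, so compatible.
    Write x = 13 + 18·t and substitute into x ≡ 10 (mod 15): 18·t ≡ 10 − 13 = -3 (mod 15).
    Divide the congruence (and modulus) by g = 3: 6·t ≡ -1 (mod 5).
    Reduce coefficients mod 5: 1·t ≡ 4 (mod 5).
    So t ≡ 4 (mod 5).
    Then x = 13 + 18·4 = 85, valid modulo lcm(18, 15) = 90: x ≡ 85 (mod 90).
  Combine with x ≡ 1 (mod 8): gcd(90, 8) = 2; 1 - 85 = -84, which IS divisible by 2, so compatible.
    Write x = 85 + 90·t and substitute into x ≡ 1 (mod 8): 90·t ≡ 1 − 85 = -84 (mod 8).
    Divide the congruence (and modulus) by g = 2: 45·t ≡ -42 (mod 4).
    Reduce coefficients mod 4: 1·t ≡ 2 (mod 4).
    So t ≡ 2 (mod 4).
    Then x = 85 + 90·2 = 265, valid modulo lcm(90, 8) = 360: x ≡ 265 (mod 360).
Verify: 265 mod 18 = 13, 265 mod 15 = 10, 265 mod 8 = 1.

x ≡ 265 (mod 360).


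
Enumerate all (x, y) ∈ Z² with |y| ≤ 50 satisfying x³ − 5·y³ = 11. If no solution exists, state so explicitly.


The equation is x³ - 5y³ = 11. For fixed y, x³ = 5·y³ + 11, so a solution requires the RHS to be a perfect cube.
Strategy: iterate y from -50 to 50, compute RHS = 5·y³ + 11, and check whether it is a (positive or negative) perfect cube.
Check small values of y:
  y = 0: RHS = 11 is not a perfect cube.
  y = 1: RHS = 16 is not a perfect cube.
  y = -1: RHS = 6 is not a perfect cube.
  y = 2: RHS = 51 is not a perfect cube.
  y = -2: RHS = -29 is not a perfect cube.
  y = 3: RHS = 146 is not a perfect cube.
  y = -3: RHS = -124 is not a perfect cube.
Continuing the search up to |y| = 50 finds no solutions either.
No (x, y) in the scanned range satisfies the equation.

No integer solutions with |y| ≤ 50.


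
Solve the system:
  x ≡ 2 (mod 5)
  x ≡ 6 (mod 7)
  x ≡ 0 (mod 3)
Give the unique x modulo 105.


Moduli 5, 7, 3 are pairwise coprime; by CRT there is a unique solution modulo M = 5 · 7 · 3 = 105.
Solve pairwise, accumulating the modulus:
  Start with x ≡ 2 (mod 5).
  Combine with x ≡ 6 (mod 7): since gcd(5, 7) = 1, we get a unique residue mod 35.
    Write x = 2 + 5·t and substitute into x ≡ 6 (mod 7): 5·t ≡ 6 − 2 = 4 (mod 7).
    The inverse of 5 mod 7 is 3 (since 5·3 = 15 = 2·7 + 1), so t ≡ 3·4 = 12 ≡ 5 (mod 7).
    Then x = 2 + 5·5 = 27, valid modulo lcm(5, 7) = 35: x ≡ 27 (mod 35).
  Combine with x ≡ 0 (mod 3): since gcd(35, 3) = 1, we get a unique residue mod 105.
    Write x = 27 + 35·t and substitute into x ≡ 0 (mod 3): 35·t ≡ 0 − 27 = -27 (mod 3).
    Reduce coefficients mod 3: 2·t ≡ 0 (mod 3).
    The inverse of 2 mod 3 is 2 (since 2·2 = 4 = 1·3 + 1), so t ≡ 2·0 = 0 ≡ 0 (mod 3).
    Then x = 27 + 35·0 = 27, valid modulo lcm(35, 3) = 105: x ≡ 27 (mod 105).
Verify: 27 mod 5 = 2 ✓, 27 mod 7 = 6 ✓, 27 mod 3 = 0 ✓.

x ≡ 27 (mod 105).


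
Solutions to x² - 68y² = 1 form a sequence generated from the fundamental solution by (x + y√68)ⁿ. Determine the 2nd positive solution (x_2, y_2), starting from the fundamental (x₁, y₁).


Step 1: Find the fundamental solution (x₁, y₁) of x² - 68y² = 1.
  Expand √68 as a continued fraction. a₀ = ⌊√68⌋ = 8; iterate m_{k+1} = d_k·a_k − m_k, d_{k+1} = (68 − m_{k+1}²)/d_k, a_{k+1} = ⌊(a₀ + m_{k+1})/d_{k+1}⌋ (starting m₀ = 0, d₀ = 1), with convergents p_k = a_k·p_{k-1} + p_{k-2}, q_k = a_k·q_{k-1} + q_{k-2} (p₋₁ = 1, q₋₁ = 0):
  k = 0: a₀ = 8; p₀/q₀ = 8/1; p₀² − 68·q₀² = 64 − 68 = -4.
  k = 1: m = 8, d = 4, a = ⌊(8 + 8)/4⌋ = 4; p/q = (4·8 + 1)/(4·1 + 0) = 33/4; p² − 68·q² = 1089 − 1088 = 1.
  The first convergent with p² − 68·q² = 1 gives the fundamental solution (x₁, y₁) = (33, 4).
Step 2: Apply the recurrence (x_{n+1}, y_{n+1}) = (x₁x_n + 68y₁y_n, x₁y_n + y₁x_n) repeatedly.
  From (x_1, y_1) = (33, 4): x_2 = 33·33 + 68·4·4 = 2177; y_2 = 33·4 + 4·33 = 264.
Step 3: Verify x_2² - 68·y_2² = 4739329 - 4739328 = 1 (should be 1). ✓

(x_1, y_1) = (33, 4); (x_2, y_2) = (2177, 264).


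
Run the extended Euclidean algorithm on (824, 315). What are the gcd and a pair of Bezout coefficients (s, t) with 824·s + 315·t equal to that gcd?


Euclidean algorithm on (824, 315) — divide until remainder is 0:
  824 = 2 · 315 + 194
  315 = 1 · 194 + 121
  194 = 1 · 121 + 73
  121 = 1 · 73 + 48
  73 = 1 · 48 + 25
  48 = 1 · 25 + 23
  25 = 1 · 23 + 2
  23 = 11 · 2 + 1
  2 = 2 · 1 + 0
gcd(824, 315) = 1.
Track Bezout coefficients alongside the remainders: start with r₀ = 824 = a·1 + b·0 (s = 1, t = 0) and r₁ = 315 = a·0 + b·1 (s = 0, t = 1); each new remainder r_{k+1} = r_{k-1} − q_k·r_k inherits s_{k+1} = s_{k-1} − q_k·s_k, t_{k+1} = t_{k-1} − q_k·t_k, so r_k = a·s_k + b·t_k at every step:
  q = 2: r = 194, s = 1 − 2·0 = 1, t = 0 − 2·1 = -2  (check: 824·1 + 315·(-2) = 194)
  q = 1: r = 121, s = 0 − 1·1 = -1, t = 1 − 1·(-2) = 3  (check: 824·(-1) + 315·3 = 121)
  q = 1: r = 73, s = 1 − 1·(-1) = 2, t = -2 − 1·3 = -5  (check: 824·2 + 315·(-5) = 73)
  q = 1: r = 48, s = -1 − 1·2 = -3, t = 3 − 1·(-5) = 8  (check: 824·(-3) + 315·8 = 48)
  q = 1: r = 25, s = 2 − 1·(-3) = 5, t = -5 − 1·8 = -13  (check: 824·5 + 315·(-13) = 25)
  q = 1: r = 23, s = -3 − 1·5 = -8, t = 8 − 1·(-13) = 21  (check: 824·(-8) + 315·21 = 23)
  q = 1: r = 2, s = 5 − 1·(-8) = 13, t = -13 − 1·21 = -34  (check: 824·13 + 315·(-34) = 2)
  q = 11: r = 1, s = -8 − 11·13 = -151, t = 21 − 11·(-34) = 395  (check: 824·(-151) + 315·395 = 1)
The row with r = 1 (the gcd) gives the Bezout coefficients s = -151, t = 395.
Result: 824 · (-151) + 315 · (395) = 1.

gcd(824, 315) = 1; s = -151, t = 395 (check: 824·(-151) + 315·395 = 1).


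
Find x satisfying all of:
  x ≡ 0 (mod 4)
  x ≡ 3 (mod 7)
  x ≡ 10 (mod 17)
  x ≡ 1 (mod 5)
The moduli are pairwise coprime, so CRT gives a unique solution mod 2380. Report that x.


Product of moduli M = 4 · 7 · 17 · 5 = 2380.
Merge one congruence at a time:
  Start: x ≡ 0 (mod 4).
  Combine with x ≡ 3 (mod 7); new modulus lcm = 28.
    Write x = 0 + 4·t and substitute into x ≡ 3 (mod 7): 4·t ≡ 3 − 0 = 3 (mod 7).
    The inverse of 4 mod 7 is 2 (since 4·2 = 8 = 1·7 + 1), so t ≡ 2·3 = 6 ≡ 6 (mod 7).
    Then x = 0 + 4·6 = 24, valid modulo lcm(4, 7) = 28: x ≡ 24 (mod 28).
  Combine with x ≡ 10 (mod 17); new modulus lcm = 476.
    Write x = 24 + 28·t and substitute into x ≡ 10 (mod 17): 28·t ≡ 10 − 24 = -14 (mod 17).
    Reduce coefficients mod 17: 11·t ≡ 3 (mod 17).
    The inverse of 11 mod 17 is 14 (since 11·14 = 154 = 9·17 + 1), so t ≡ 14·3 = 42 ≡ 8 (mod 17).
    Then x = 24 + 28·8 = 248, valid modulo lcm(28, 17) = 476: x ≡ 248 (mod 476).
  Combine with x ≡ 1 (mod 5); new modulus lcm = 2380.
    Write x = 248 + 476·t and substitute into x ≡ 1 (mod 5): 476·t ≡ 1 − 248 = -247 (mod 5).
    Reduce coefficients mod 5: 1·t ≡ 3 (mod 5).
    So t ≡ 3 (mod 5).
    Then x = 248 + 476·3 = 1676, valid modulo lcm(476, 5) = 2380: x ≡ 1676 (mod 2380).
Verify against each original: 1676 mod 4 = 0, 1676 mod 7 = 3, 1676 mod 17 = 10, 1676 mod 5 = 1.

x ≡ 1676 (mod 2380).


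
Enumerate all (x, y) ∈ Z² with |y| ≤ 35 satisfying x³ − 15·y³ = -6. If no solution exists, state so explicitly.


The equation is x³ - 15y³ = -6. For fixed y, x³ = 15·y³ − 6, so a solution requires the RHS to be a perfect cube.
Strategy: iterate y from -35 to 35, compute RHS = 15·y³ − 6, and check whether it is a (positive or negative) perfect cube.
Check small values of y:
  y = 0: RHS = -6 is not a perfect cube.
  y = 1: RHS = 9 is not a perfect cube.
  y = -1: RHS = -21 is not a perfect cube.
  y = 2: RHS = 114 is not a perfect cube.
  y = -2: RHS = -126 is not a perfect cube.
  y = 3: RHS = 399 is not a perfect cube.
  y = -3: RHS = -411 is not a perfect cube.
Continuing the search up to |y| = 35 finds no solutions either.
No (x, y) in the scanned range satisfies the equation.

No integer solutions with |y| ≤ 35.


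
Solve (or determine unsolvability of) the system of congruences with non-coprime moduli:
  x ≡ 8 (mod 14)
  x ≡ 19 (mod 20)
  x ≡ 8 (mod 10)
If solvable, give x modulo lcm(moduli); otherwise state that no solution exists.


Moduli 14, 20, 10 are not pairwise coprime, so CRT works modulo lcm(m_i) when all pairwise compatibility conditions hold.
Pairwise compatibility: gcd(m_i, m_j) must divide a_i - a_j for every pair.
Merge one congruence at a time:
  Start: x ≡ 8 (mod 14).
  Combine with x ≡ 19 (mod 20): gcd(14, 20) = 2, and 19 - 8 = 11 is NOT divisible by 2.
    ⇒ system is inconsistent (no integer solution).

No solution (the system is inconsistent).


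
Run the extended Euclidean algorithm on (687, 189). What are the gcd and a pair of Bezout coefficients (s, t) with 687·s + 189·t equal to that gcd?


Euclidean algorithm on (687, 189) — divide until remainder is 0:
  687 = 3 · 189 + 120
  189 = 1 · 120 + 69
  120 = 1 · 69 + 51
  69 = 1 · 51 + 18
  51 = 2 · 18 + 15
  18 = 1 · 15 + 3
  15 = 5 · 3 + 0
gcd(687, 189) = 3.
Track Bezout coefficients alongside the remainders: start with r₀ = 687 = a·1 + b·0 (s = 1, t = 0) and r₁ = 189 = a·0 + b·1 (s = 0, t = 1); each new remainder r_{k+1} = r_{k-1} − q_k·r_k inherits s_{k+1} = s_{k-1} − q_k·s_k, t_{k+1} = t_{k-1} − q_k·t_k, so r_k = a·s_k + b·t_k at every step:
  q = 3: r = 120, s = 1 − 3·0 = 1, t = 0 − 3·1 = -3  (check: 687·1 + 189·(-3) = 120)
  q = 1: r = 69, s = 0 − 1·1 = -1, t = 1 − 1·(-3) = 4  (check: 687·(-1) + 189·4 = 69)
  q = 1: r = 51, s = 1 − 1·(-1) = 2, t = -3 − 1·4 = -7  (check: 687·2 + 189·(-7) = 51)
  q = 1: r = 18, s = -1 − 1·2 = -3, t = 4 − 1·(-7) = 11  (check: 687·(-3) + 189·11 = 18)
  q = 2: r = 15, s = 2 − 2·(-3) = 8, t = -7 − 2·11 = -29  (check: 687·8 + 189·(-29) = 15)
  q = 1: r = 3, s = -3 − 1·8 = -11, t = 11 − 1·(-29) = 40  (check: 687·(-11) + 189·40 = 3)
The row with r = 3 (the gcd) gives the Bezout coefficients s = -11, t = 40.
Result: 687 · (-11) + 189 · (40) = 3.

gcd(687, 189) = 3; s = -11, t = 40 (check: 687·(-11) + 189·40 = 3).


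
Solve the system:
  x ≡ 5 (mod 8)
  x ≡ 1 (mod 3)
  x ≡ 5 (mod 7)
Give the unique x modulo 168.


Moduli 8, 3, 7 are pairwise coprime; by CRT there is a unique solution modulo M = 8 · 3 · 7 = 168.
Solve pairwise, accumulating the modulus:
  Start with x ≡ 5 (mod 8).
  Combine with x ≡ 1 (mod 3): since gcd(8, 3) = 1, we get a unique residue mod 24.
    Write x = 5 + 8·t and substitute into x ≡ 1 (mod 3): 8·t ≡ 1 − 5 = -4 (mod 3).
    Reduce coefficients mod 3: 2·t ≡ 2 (mod 3).
    The inverse of 2 mod 3 is 2 (since 2·2 = 4 = 1·3 + 1), so t ≡ 2·2 = 4 ≡ 1 (mod 3).
    Then x = 5 + 8·1 = 13, valid modulo lcm(8, 3) = 24: x ≡ 13 (mod 24).
  Combine with x ≡ 5 (mod 7): since gcd(24, 7) = 1, we get a unique residue mod 168.
    Write x = 13 + 24·t and substitute into x ≡ 5 (mod 7): 24·t ≡ 5 − 13 = -8 (mod 7).
    Reduce coefficients mod 7: 3·t ≡ 6 (mod 7).
    The inverse of 3 mod 7 is 5 (since 3·5 = 15 = 2·7 + 1), so t ≡ 5·6 = 30 ≡ 2 (mod 7).
    Then x = 13 + 24·2 = 61, valid modulo lcm(24, 7) = 168: x ≡ 61 (mod 168).
Verify: 61 mod 8 = 5 ✓, 61 mod 3 = 1 ✓, 61 mod 7 = 5 ✓.

x ≡ 61 (mod 168).


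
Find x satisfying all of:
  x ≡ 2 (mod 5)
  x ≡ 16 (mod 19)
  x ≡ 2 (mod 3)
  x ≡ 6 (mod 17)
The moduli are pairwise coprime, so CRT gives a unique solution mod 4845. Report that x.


Product of moduli M = 5 · 19 · 3 · 17 = 4845.
Merge one congruence at a time:
  Start: x ≡ 2 (mod 5).
  Combine with x ≡ 16 (mod 19); new modulus lcm = 95.
    Write x = 2 + 5·t and substitute into x ≡ 16 (mod 19): 5·t ≡ 16 − 2 = 14 (mod 19).
    The inverse of 5 mod 19 is 4 (since 5·4 = 20 = 1·19 + 1), so t ≡ 4·14 = 56 ≡ 18 (mod 19).
    Then x = 2 + 5·18 = 92, valid modulo lcm(5, 19) = 95: x ≡ 92 (mod 95).
  Combine with x ≡ 2 (mod 3); new modulus lcm = 285.
    Write x = 92 + 95·t and substitute into x ≡ 2 (mod 3): 95·t ≡ 2 − 92 = -90 (mod 3).
    Reduce coefficients mod 3: 2·t ≡ 0 (mod 3).
    The inverse of 2 mod 3 is 2 (since 2·2 = 4 = 1·3 + 1), so t ≡ 2·0 = 0 ≡ 0 (mod 3).
    Then x = 92 + 95·0 = 92, valid modulo lcm(95, 3) = 285: x ≡ 92 (mod 285).
  Combine with x ≡ 6 (mod 17); new modulus lcm = 4845.
    Write x = 92 + 285·t and substitute into x ≡ 6 (mod 17): 285·t ≡ 6 − 92 = -86 (mod 17).
    Reduce coefficients mod 17: 13·t ≡ 16 (mod 17).
    The inverse of 13 mod 17 is 4 (since 13·4 = 52 = 3·17 + 1), so t ≡ 4·16 = 64 ≡ 13 (mod 17).
    Then x = 92 + 285·13 = 3797, valid modulo lcm(285, 17) = 4845: x ≡ 3797 (mod 4845).
Verify against each original: 3797 mod 5 = 2, 3797 mod 19 = 16, 3797 mod 3 = 2, 3797 mod 17 = 6.

x ≡ 3797 (mod 4845).


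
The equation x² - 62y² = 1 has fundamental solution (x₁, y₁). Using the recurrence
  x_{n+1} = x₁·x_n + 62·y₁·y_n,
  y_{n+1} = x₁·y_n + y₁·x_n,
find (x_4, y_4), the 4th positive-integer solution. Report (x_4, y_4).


Step 1: Find the fundamental solution (x₁, y₁) of x² - 62y² = 1.
  Expand √62 as a continued fraction. a₀ = ⌊√62⌋ = 7; iterate m_{k+1} = d_k·a_k − m_k, d_{k+1} = (62 − m_{k+1}²)/d_k, a_{k+1} = ⌊(a₀ + m_{k+1})/d_{k+1}⌋ (starting m₀ = 0, d₀ = 1), with convergents p_k = a_k·p_{k-1} + p_{k-2}, q_k = a_k·q_{k-1} + q_{k-2} (p₋₁ = 1, q₋₁ = 0):
  k = 0: a₀ = 7; p₀/q₀ = 7/1; p₀² − 62·q₀² = 49 − 62 = -13.
  k = 1: m = 7, d = 13, a = ⌊(7 + 7)/13⌋ = 1; p/q = (1·7 + 1)/(1·1 + 0) = 8/1; p² − 62·q² = 64 − 62 = 2.
  k = 2: m = 6, d = 2, a = ⌊(7 + 6)/2⌋ = 6; p/q = (6·8 + 7)/(6·1 + 1) = 55/7; p² − 62·q² = 3025 − 3038 = -13.
  k = 3: m = 6, d = 13, a = ⌊(7 + 6)/13⌋ = 1; p/q = (1·55 + 8)/(1·7 + 1) = 63/8; p² − 62·q² = 3969 − 3968 = 1.
  The first convergent with p² − 62·q² = 1 gives the fundamental solution (x₁, y₁) = (63, 8).
Step 2: Apply the recurrence (x_{n+1}, y_{n+1}) = (x₁x_n + 62y₁y_n, x₁y_n + y₁x_n) repeatedly.
  From (x_1, y_1) = (63, 8): x_2 = 63·63 + 62·8·8 = 7937; y_2 = 63·8 + 8·63 = 1008.
  From (x_2, y_2) = (7937, 1008): x_3 = 63·7937 + 62·8·1008 = 999999; y_3 = 63·1008 + 8·7937 = 127000.
  From (x_3, y_3) = (999999, 127000): x_4 = 63·999999 + 62·8·127000 = 125991937; y_4 = 63·127000 + 8·999999 = 16000992.
Step 3: Verify x_4² - 62·y_4² = 15873968189011969 - 15873968189011968 = 1 (should be 1). ✓

(x_1, y_1) = (63, 8); (x_4, y_4) = (125991937, 16000992).


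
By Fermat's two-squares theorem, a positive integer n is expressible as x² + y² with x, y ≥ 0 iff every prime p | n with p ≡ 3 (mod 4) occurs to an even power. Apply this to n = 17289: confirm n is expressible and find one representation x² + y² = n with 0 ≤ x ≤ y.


Step 1: Factor n = 17289 = 3^2 · 17 · 113.
Step 2: Check the mod-4 condition on each prime factor: 3 ≡ 3 (mod 4), exponent 2 (must be even); 17 ≡ 1 (mod 4), exponent 1; 113 ≡ 1 (mod 4), exponent 1.
All primes ≡ 3 (mod 4) appear to even exponent (or don't appear), so by the two-squares theorem n IS expressible as a sum of two squares.
Step 3: Build a representation. Group n = k² · m with k = 3 and m = 17 · 113 = 1921 (a product of primes ≡ 1 (mod 4)); a representation of m scales to one of n via (k·x)² + (k·y)² = k²(x² + y²). Each prime p ≡ 1 (mod 4) is itself a sum of two squares; find a² by testing p − a² for a perfect square:
  17: 17 − 1² = 16 = 4² ⇒ 17 = 1² + 4².
  113: 113 − 1² = 112, 113 − 2² = 109, 113 − 3² = 104, 113 − 4² = 97, 113 − 5² = 88, 113 − 6² = 77, 113 − 7² = 64 = 8² ⇒ 113 = 7² + 8².
  Combine using the Brahmagupta–Fibonacci identity (a² + b²)(c² + d²) = (ac − bd)² + (ad + bc)² = (ac + bd)² + (ad − bc)²:
  17 · 113 = 1921: from (1² + 4²)(7² + 8²), take (1·7 − 4·8, 1·8 + 4·7) = (7 − 32, 8 + 28) = (-25, 36); dropping signs (only squares matter) gives (25, 36); check 25² + 36² = 625 + 1296 = 1921 ✓.
  Scale by k = 3: (3·25, 3·36) = (75, 108).
Step 4: Order so x ≤ y and verify: 75² + 108² = 5625 + 11664 = 17289 = n. ✓

n = 17289 = 75² + 108² (one valid representation with x ≤ y).


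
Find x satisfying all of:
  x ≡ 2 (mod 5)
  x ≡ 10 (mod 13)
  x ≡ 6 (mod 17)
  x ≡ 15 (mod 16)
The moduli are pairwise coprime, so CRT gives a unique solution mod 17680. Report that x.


Product of moduli M = 5 · 13 · 17 · 16 = 17680.
Merge one congruence at a time:
  Start: x ≡ 2 (mod 5).
  Combine with x ≡ 10 (mod 13); new modulus lcm = 65.
    Write x = 2 + 5·t and substitute into x ≡ 10 (mod 13): 5·t ≡ 10 − 2 = 8 (mod 13).
    The inverse of 5 mod 13 is 8 (since 5·8 = 40 = 3·13 + 1), so t ≡ 8·8 = 64 ≡ 12 (mod 13).
    Then x = 2 + 5·12 = 62, valid modulo lcm(5, 13) = 65: x ≡ 62 (mod 65).
  Combine with x ≡ 6 (mod 17); new modulus lcm = 1105.
    Write x = 62 + 65·t and substitute into x ≡ 6 (mod 17): 65·t ≡ 6 − 62 = -56 (mod 17).
    Reduce coefficients mod 17: 14·t ≡ 12 (mod 17).
    The inverse of 14 mod 17 is 11 (since 14·11 = 154 = 9·17 + 1), so t ≡ 11·12 = 132 ≡ 13 (mod 17).
    Then x = 62 + 65·13 = 907, valid modulo lcm(65, 17) = 1105: x ≡ 907 (mod 1105).
  Combine with x ≡ 15 (mod 16); new modulus lcm = 17680.
    Write x = 907 + 1105·t and substitute into x ≡ 15 (mod 16): 1105·t ≡ 15 − 907 = -892 (mod 16).
    Reduce coefficients mod 16: 1·t ≡ 4 (mod 16).
    So t ≡ 4 (mod 16).
    Then x = 907 + 1105·4 = 5327, valid modulo lcm(1105, 16) = 17680: x ≡ 5327 (mod 17680).
Verify against each original: 5327 mod 5 = 2, 5327 mod 13 = 10, 5327 mod 17 = 6, 5327 mod 16 = 15.

x ≡ 5327 (mod 17680).


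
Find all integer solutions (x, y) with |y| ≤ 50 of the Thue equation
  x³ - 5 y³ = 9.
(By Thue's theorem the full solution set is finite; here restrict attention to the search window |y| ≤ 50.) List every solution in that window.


The equation is x³ - 5y³ = 9. For fixed y, x³ = 5·y³ + 9, so a solution requires the RHS to be a perfect cube.
Strategy: iterate y from -50 to 50, compute RHS = 5·y³ + 9, and check whether it is a (positive or negative) perfect cube.
Check small values of y:
  y = 0: RHS = 9 is not a perfect cube.
  y = 1: RHS = 14 is not a perfect cube.
  y = -1: RHS = 4 is not a perfect cube.
  y = 2: RHS = 49 is not a perfect cube.
  y = -2: RHS = -31 is not a perfect cube.
  y = 3: RHS = 144 is not a perfect cube.
  y = -3: RHS = -126 is not a perfect cube.
Continuing the search up to |y| = 50 finds no solutions either.
No (x, y) in the scanned range satisfies the equation.

No integer solutions with |y| ≤ 50.


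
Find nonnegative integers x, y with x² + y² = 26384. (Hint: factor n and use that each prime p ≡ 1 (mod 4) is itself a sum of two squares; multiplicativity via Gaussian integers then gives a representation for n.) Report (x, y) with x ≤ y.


Step 1: Factor n = 26384 = 2^4 · 17 · 97.
Step 2: Check the mod-4 condition on each prime factor: 2 = 2 (special); 17 ≡ 1 (mod 4), exponent 1; 97 ≡ 1 (mod 4), exponent 1.
All primes ≡ 3 (mod 4) appear to even exponent (or don't appear), so by the two-squares theorem n IS expressible as a sum of two squares.
Step 3: Build a representation. Group n = k² · m with k = 4 and m = 17 · 97 = 1649 (a product of primes ≡ 1 (mod 4)); a representation of m scales to one of n via (k·x)² + (k·y)² = k²(x² + y²). Each prime p ≡ 1 (mod 4) is itself a sum of two squares; find a² by testing p − a² for a perfect square:
  17: 17 − 1² = 16 = 4² ⇒ 17 = 1² + 4².
  97: 97 − 1² = 96, 97 − 2² = 93, 97 − 3² = 88, 97 − 4² = 81 = 9² ⇒ 97 = 4² + 9².
  Combine using the Brahmagupta–Fibonacci identity (a² + b²)(c² + d²) = (ac − bd)² + (ad + bc)² = (ac + bd)² + (ad − bc)²:
  17 · 97 = 1649: from (1² + 4²)(4² + 9²), take (1·4 − 4·9, 1·9 + 4·4) = (4 − 36, 9 + 16) = (-32, 25); dropping signs (only squares matter) gives (32, 25); check 32² + 25² = 1024 + 625 = 1649 ✓.
  Scale by k = 4: (4·32, 4·25) = (128, 100).
Step 4: Order so x ≤ y and verify: 100² + 128² = 10000 + 16384 = 26384 = n. ✓

n = 26384 = 100² + 128² (one valid representation with x ≤ y).


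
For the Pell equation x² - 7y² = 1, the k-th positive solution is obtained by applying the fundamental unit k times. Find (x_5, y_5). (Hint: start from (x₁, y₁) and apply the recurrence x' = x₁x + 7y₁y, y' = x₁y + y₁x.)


Step 1: Find the fundamental solution (x₁, y₁) of x² - 7y² = 1.
  Expand √7 as a continued fraction. a₀ = ⌊√7⌋ = 2; iterate m_{k+1} = d_k·a_k − m_k, d_{k+1} = (7 − m_{k+1}²)/d_k, a_{k+1} = ⌊(a₀ + m_{k+1})/d_{k+1}⌋ (starting m₀ = 0, d₀ = 1), with convergents p_k = a_k·p_{k-1} + p_{k-2}, q_k = a_k·q_{k-1} + q_{k-2} (p₋₁ = 1, q₋₁ = 0):
  k = 0: a₀ = 2; p₀/q₀ = 2/1; p₀² − 7·q₀² = 4 − 7 = -3.
  k = 1: m = 2, d = 3, a = ⌊(2 + 2)/3⌋ = 1; p/q = (1·2 + 1)/(1·1 + 0) = 3/1; p² − 7·q² = 9 − 7 = 2.
  k = 2: m = 1, d = 2, a = ⌊(2 + 1)/2⌋ = 1; p/q = (1·3 + 2)/(1·1 + 1) = 5/2; p² − 7·q² = 25 − 28 = -3.
  k = 3: m = 1, d = 3, a = ⌊(2 + 1)/3⌋ = 1; p/q = (1·5 + 3)/(1·2 + 1) = 8/3; p² − 7·q² = 64 − 63 = 1.
  The first convergent with p² − 7·q² = 1 gives the fundamental solution (x₁, y₁) = (8, 3).
Step 2: Apply the recurrence (x_{n+1}, y_{n+1}) = (x₁x_n + 7y₁y_n, x₁y_n + y₁x_n) repeatedly.
  From (x_1, y_1) = (8, 3): x_2 = 8·8 + 7·3·3 = 127; y_2 = 8·3 + 3·8 = 48.
  From (x_2, y_2) = (127, 48): x_3 = 8·127 + 7·3·48 = 2024; y_3 = 8·48 + 3·127 = 765.
  From (x_3, y_3) = (2024, 765): x_4 = 8·2024 + 7·3·765 = 32257; y_4 = 8·765 + 3·2024 = 12192.
  From (x_4, y_4) = (32257, 12192): x_5 = 8·32257 + 7·3·12192 = 514088; y_5 = 8·12192 + 3·32257 = 194307.
Step 3: Verify x_5² - 7·y_5² = 264286471744 - 264286471743 = 1 (should be 1). ✓

(x_1, y_1) = (8, 3); (x_5, y_5) = (514088, 194307).


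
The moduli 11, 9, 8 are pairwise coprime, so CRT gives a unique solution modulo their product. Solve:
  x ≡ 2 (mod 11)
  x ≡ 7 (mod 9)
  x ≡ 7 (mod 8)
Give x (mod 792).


Moduli 11, 9, 8 are pairwise coprime; by CRT there is a unique solution modulo M = 11 · 9 · 8 = 792.
Solve pairwise, accumulating the modulus:
  Start with x ≡ 2 (mod 11).
  Combine with x ≡ 7 (mod 9): since gcd(11, 9) = 1, we get a unique residue mod 99.
    Write x = 2 + 11·t and substitute into x ≡ 7 (mod 9): 11·t ≡ 7 − 2 = 5 (mod 9).
    Reduce coefficients mod 9: 2·t ≡ 5 (mod 9).
    The inverse of 2 mod 9 is 5 (since 2·5 = 10 = 1·9 + 1), so t ≡ 5·5 = 25 ≡ 7 (mod 9).
    Then x = 2 + 11·7 = 79, valid modulo lcm(11, 9) = 99: x ≡ 79 (mod 99).
  Combine with x ≡ 7 (mod 8): since gcd(99, 8) = 1, we get a unique residue mod 792.
    Write x = 79 + 99·t and substitute into x ≡ 7 (mod 8): 99·t ≡ 7 − 79 = -72 (mod 8).
    Reduce coefficients mod 8: 3·t ≡ 0 (mod 8).
    The inverse of 3 mod 8 is 3 (since 3·3 = 9 = 1·8 + 1), so t ≡ 3·0 = 0 ≡ 0 (mod 8).
    Then x = 79 + 99·0 = 79, valid modulo lcm(99, 8) = 792: x ≡ 79 (mod 792).
Verify: 79 mod 11 = 2 ✓, 79 mod 9 = 7 ✓, 79 mod 8 = 7 ✓.

x ≡ 79 (mod 792).


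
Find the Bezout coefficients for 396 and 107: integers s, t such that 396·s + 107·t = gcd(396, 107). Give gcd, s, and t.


Euclidean algorithm on (396, 107) — divide until remainder is 0:
  396 = 3 · 107 + 75
  107 = 1 · 75 + 32
  75 = 2 · 32 + 11
  32 = 2 · 11 + 10
  11 = 1 · 10 + 1
  10 = 10 · 1 + 0
gcd(396, 107) = 1.
Track Bezout coefficients alongside the remainders: start with r₀ = 396 = a·1 + b·0 (s = 1, t = 0) and r₁ = 107 = a·0 + b·1 (s = 0, t = 1); each new remainder r_{k+1} = r_{k-1} − q_k·r_k inherits s_{k+1} = s_{k-1} − q_k·s_k, t_{k+1} = t_{k-1} − q_k·t_k, so r_k = a·s_k + b·t_k at every step:
  q = 3: r = 75, s = 1 − 3·0 = 1, t = 0 − 3·1 = -3  (check: 396·1 + 107·(-3) = 75)
  q = 1: r = 32, s = 0 − 1·1 = -1, t = 1 − 1·(-3) = 4  (check: 396·(-1) + 107·4 = 32)
  q = 2: r = 11, s = 1 − 2·(-1) = 3, t = -3 − 2·4 = -11  (check: 396·3 + 107·(-11) = 11)
  q = 2: r = 10, s = -1 − 2·3 = -7, t = 4 − 2·(-11) = 26  (check: 396·(-7) + 107·26 = 10)
  q = 1: r = 1, s = 3 − 1·(-7) = 10, t = -11 − 1·26 = -37  (check: 396·10 + 107·(-37) = 1)
The row with r = 1 (the gcd) gives the Bezout coefficients s = 10, t = -37.
Result: 396 · (10) + 107 · (-37) = 1.

gcd(396, 107) = 1; s = 10, t = -37 (check: 396·10 + 107·(-37) = 1).


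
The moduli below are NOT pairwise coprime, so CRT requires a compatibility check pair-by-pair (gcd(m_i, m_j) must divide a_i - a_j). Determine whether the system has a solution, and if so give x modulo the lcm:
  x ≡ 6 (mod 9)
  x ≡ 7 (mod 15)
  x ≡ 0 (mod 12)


Moduli 9, 15, 12 are not pairwise coprime, so CRT works modulo lcm(m_i) when all pairwise compatibility conditions hold.
Pairwise compatibility: gcd(m_i, m_j) must divide a_i - a_j for every pair.
Merge one congruence at a time:
  Start: x ≡ 6 (mod 9).
  Combine with x ≡ 7 (mod 15): gcd(9, 15) = 3, and 7 - 6 = 1 is NOT divisible by 3.
    ⇒ system is inconsistent (no integer solution).

No solution (the system is inconsistent).


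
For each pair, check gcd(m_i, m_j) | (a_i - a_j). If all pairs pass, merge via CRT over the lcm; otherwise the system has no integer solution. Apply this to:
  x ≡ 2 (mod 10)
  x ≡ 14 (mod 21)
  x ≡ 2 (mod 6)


Moduli 10, 21, 6 are not pairwise coprime, so CRT works modulo lcm(m_i) when all pairwise compatibility conditions hold.
Pairwise compatibility: gcd(m_i, m_j) must divide a_i - a_j for every pair.
Merge one congruence at a time:
  Start: x ≡ 2 (mod 10).
  Combine with x ≡ 14 (mod 21): gcd(10, 21) = 1; 14 - 2 = 12, which IS divisible by 1, so compatible.
    Write x = 2 + 10·t and substitute into x ≡ 14 (mod 21): 10·t ≡ 14 − 2 = 12 (mod 21).
    The inverse of 10 mod 21 is 19 (since 10·19 = 190 = 9·21 + 1), so t ≡ 19·12 = 228 ≡ 18 (mod 21).
    Then x = 2 + 10·18 = 182, valid modulo lcm(10, 21) = 210: x ≡ 182 (mod 210).
  Combine with x ≡ 2 (mod 6): gcd(210, 6) = 6; 2 - 182 = -180, which IS divisible by 6, so compatible.
    Write x = 182 + 210·t and substitute into x ≡ 2 (mod 6): 210·t ≡ 2 − 182 = -180 (mod 6).
    Divide the congruence (and modulus) by g = 6: 35·t ≡ -30 (mod 1).
    Modulo 1 every t works; take t = 0.
    Then x = 182 + 210·0 = 182, valid modulo lcm(210, 6) = 210: x ≡ 182 (mod 210).
Verify: 182 mod 10 = 2, 182 mod 21 = 14, 182 mod 6 = 2.

x ≡ 182 (mod 210).


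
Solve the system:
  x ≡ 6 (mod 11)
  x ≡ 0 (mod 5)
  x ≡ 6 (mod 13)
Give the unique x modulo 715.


Moduli 11, 5, 13 are pairwise coprime; by CRT there is a unique solution modulo M = 11 · 5 · 13 = 715.
Solve pairwise, accumulating the modulus:
  Start with x ≡ 6 (mod 11).
  Combine with x ≡ 0 (mod 5): since gcd(11, 5) = 1, we get a unique residue mod 55.
    Write x = 6 + 11·t and substitute into x ≡ 0 (mod 5): 11·t ≡ 0 − 6 = -6 (mod 5).
    Reduce coefficients mod 5: 1·t ≡ 4 (mod 5).
    So t ≡ 4 (mod 5).
    Then x = 6 + 11·4 = 50, valid modulo lcm(11, 5) = 55: x ≡ 50 (mod 55).
  Combine with x ≡ 6 (mod 13): since gcd(55, 13) = 1, we get a unique residue mod 715.
    Write x = 50 + 55·t and substitute into x ≡ 6 (mod 13): 55·t ≡ 6 − 50 = -44 (mod 13).
    Reduce coefficients mod 13: 3·t ≡ 8 (mod 13).
    The inverse of 3 mod 13 is 9 (since 3·9 = 27 = 2·13 + 1), so t ≡ 9·8 = 72 ≡ 7 (mod 13).
    Then x = 50 + 55·7 = 435, valid modulo lcm(55, 13) = 715: x ≡ 435 (mod 715).
Verify: 435 mod 11 = 6 ✓, 435 mod 5 = 0 ✓, 435 mod 13 = 6 ✓.

x ≡ 435 (mod 715).


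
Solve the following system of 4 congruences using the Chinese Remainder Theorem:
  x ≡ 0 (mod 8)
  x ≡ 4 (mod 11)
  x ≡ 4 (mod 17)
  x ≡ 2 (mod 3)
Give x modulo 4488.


Product of moduli M = 8 · 11 · 17 · 3 = 4488.
Merge one congruence at a time:
  Start: x ≡ 0 (mod 8).
  Combine with x ≡ 4 (mod 11); new modulus lcm = 88.
    Write x = 0 + 8·t and substitute into x ≡ 4 (mod 11): 8·t ≡ 4 − 0 = 4 (mod 11).
    The inverse of 8 mod 11 is 7 (since 8·7 = 56 = 5·11 + 1), so t ≡ 7·4 = 28 ≡ 6 (mod 11).
    Then x = 0 + 8·6 = 48, valid modulo lcm(8, 11) = 88: x ≡ 48 (mod 88).
  Combine with x ≡ 4 (mod 17); new modulus lcm = 1496.
    Write x = 48 + 88·t and substitute into x ≡ 4 (mod 17): 88·t ≡ 4 − 48 = -44 (mod 17).
    Reduce coefficients mod 17: 3·t ≡ 7 (mod 17).
    The inverse of 3 mod 17 is 6 (since 3·6 = 18 = 1·17 + 1), so t ≡ 6·7 = 42 ≡ 8 (mod 17).
    Then x = 48 + 88·8 = 752, valid modulo lcm(88, 17) = 1496: x ≡ 752 (mod 1496).
  Combine with x ≡ 2 (mod 3); new modulus lcm = 4488.
    Write x = 752 + 1496·t and substitute into x ≡ 2 (mod 3): 1496·t ≡ 2 − 752 = -750 (mod 3).
    Reduce coefficients mod 3: 2·t ≡ 0 (mod 3).
    The inverse of 2 mod 3 is 2 (since 2·2 = 4 = 1·3 + 1), so t ≡ 2·0 = 0 ≡ 0 (mod 3).
    Then x = 752 + 1496·0 = 752, valid modulo lcm(1496, 3) = 4488: x ≡ 752 (mod 4488).
Verify against each original: 752 mod 8 = 0, 752 mod 11 = 4, 752 mod 17 = 4, 752 mod 3 = 2.

x ≡ 752 (mod 4488).


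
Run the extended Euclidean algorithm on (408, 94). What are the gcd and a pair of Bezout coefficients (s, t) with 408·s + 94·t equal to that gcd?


Euclidean algorithm on (408, 94) — divide until remainder is 0:
  408 = 4 · 94 + 32
  94 = 2 · 32 + 30
  32 = 1 · 30 + 2
  30 = 15 · 2 + 0
gcd(408, 94) = 2.
Track Bezout coefficients alongside the remainders: start with r₀ = 408 = a·1 + b·0 (s = 1, t = 0) and r₁ = 94 = a·0 + b·1 (s = 0, t = 1); each new remainder r_{k+1} = r_{k-1} − q_k·r_k inherits s_{k+1} = s_{k-1} − q_k·s_k, t_{k+1} = t_{k-1} − q_k·t_k, so r_k = a·s_k + b·t_k at every step:
  q = 4: r = 32, s = 1 − 4·0 = 1, t = 0 − 4·1 = -4  (check: 408·1 + 94·(-4) = 32)
  q = 2: r = 30, s = 0 − 2·1 = -2, t = 1 − 2·(-4) = 9  (check: 408·(-2) + 94·9 = 30)
  q = 1: r = 2, s = 1 − 1·(-2) = 3, t = -4 − 1·9 = -13  (check: 408·3 + 94·(-13) = 2)
The row with r = 2 (the gcd) gives the Bezout coefficients s = 3, t = -13.
Result: 408 · (3) + 94 · (-13) = 2.

gcd(408, 94) = 2; s = 3, t = -13 (check: 408·3 + 94·(-13) = 2).


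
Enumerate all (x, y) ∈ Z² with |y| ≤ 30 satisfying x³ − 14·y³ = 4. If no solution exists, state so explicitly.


The equation is x³ - 14y³ = 4. For fixed y, x³ = 14·y³ + 4, so a solution requires the RHS to be a perfect cube.
Strategy: iterate y from -30 to 30, compute RHS = 14·y³ + 4, and check whether it is a (positive or negative) perfect cube.
Check small values of y:
  y = 0: RHS = 4 is not a perfect cube.
  y = 1: RHS = 18 is not a perfect cube.
  y = -1: RHS = -10 is not a perfect cube.
  y = 2: RHS = 116 is not a perfect cube.
  y = -2: RHS = -108 is not a perfect cube.
  y = 3: RHS = 382 is not a perfect cube.
  y = -3: RHS = -374 is not a perfect cube.
Continuing the search up to |y| = 30 finds no solutions either.
No (x, y) in the scanned range satisfies the equation.

No integer solutions with |y| ≤ 30.


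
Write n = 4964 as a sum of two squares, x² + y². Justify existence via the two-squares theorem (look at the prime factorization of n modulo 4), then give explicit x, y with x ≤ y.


Step 1: Factor n = 4964 = 2^2 · 17 · 73.
Step 2: Check the mod-4 condition on each prime factor: 2 = 2 (special); 17 ≡ 1 (mod 4), exponent 1; 73 ≡ 1 (mod 4), exponent 1.
All primes ≡ 3 (mod 4) appear to even exponent (or don't appear), so by the two-squares theorem n IS expressible as a sum of two squares.
Step 3: Build a representation. Group n = k² · m with k = 2 and m = 17 · 73 = 1241 (a product of primes ≡ 1 (mod 4)); a representation of m scales to one of n via (k·x)² + (k·y)² = k²(x² + y²). Each prime p ≡ 1 (mod 4) is itself a sum of two squares; find a² by testing p − a² for a perfect square:
  17: 17 − 1² = 16 = 4² ⇒ 17 = 1² + 4².
  73: 73 − 1² = 72, 73 − 2² = 69, 73 − 3² = 64 = 8² ⇒ 73 = 3² + 8².
  Combine using the Brahmagupta–Fibonacci identity (a² + b²)(c² + d²) = (ac − bd)² + (ad + bc)² = (ac + bd)² + (ad − bc)²:
  17 · 73 = 1241: from (1² + 4²)(3² + 8²), take (1·3 − 4·8, 1·8 + 4·3) = (3 − 32, 8 + 12) = (-29, 20); dropping signs (only squares matter) gives (29, 20); check 29² + 20² = 841 + 400 = 1241 ✓.
  Scale by k = 2: (2·29, 2·20) = (58, 40).
Step 4: Order so x ≤ y and verify: 40² + 58² = 1600 + 3364 = 4964 = n. ✓

n = 4964 = 40² + 58² (one valid representation with x ≤ y).


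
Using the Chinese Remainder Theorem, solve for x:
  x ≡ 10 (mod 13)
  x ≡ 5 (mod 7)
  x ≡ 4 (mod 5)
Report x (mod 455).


Moduli 13, 7, 5 are pairwise coprime; by CRT there is a unique solution modulo M = 13 · 7 · 5 = 455.
Solve pairwise, accumulating the modulus:
  Start with x ≡ 10 (mod 13).
  Combine with x ≡ 5 (mod 7): since gcd(13, 7) = 1, we get a unique residue mod 91.
    Write x = 10 + 13·t and substitute into x ≡ 5 (mod 7): 13·t ≡ 5 − 10 = -5 (mod 7).
    Reduce coefficients mod 7: 6·t ≡ 2 (mod 7).
    The inverse of 6 mod 7 is 6 (since 6·6 = 36 = 5·7 + 1), so t ≡ 6·2 = 12 ≡ 5 (mod 7).
    Then x = 10 + 13·5 = 75, valid modulo lcm(13, 7) = 91: x ≡ 75 (mod 91).
  Combine with x ≡ 4 (mod 5): since gcd(91, 5) = 1, we get a unique residue mod 455.
    Write x = 75 + 91·t and substitute into x ≡ 4 (mod 5): 91·t ≡ 4 − 75 = -71 (mod 5).
    Reduce coefficients mod 5: 1·t ≡ 4 (mod 5).
    So t ≡ 4 (mod 5).
    Then x = 75 + 91·4 = 439, valid modulo lcm(91, 5) = 455: x ≡ 439 (mod 455).
Verify: 439 mod 13 = 10 ✓, 439 mod 7 = 5 ✓, 439 mod 5 = 4 ✓.

x ≡ 439 (mod 455).


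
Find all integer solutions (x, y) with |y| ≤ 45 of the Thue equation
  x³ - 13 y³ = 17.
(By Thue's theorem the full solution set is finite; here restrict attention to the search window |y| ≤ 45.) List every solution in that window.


The equation is x³ - 13y³ = 17. For fixed y, x³ = 13·y³ + 17, so a solution requires the RHS to be a perfect cube.
Strategy: iterate y from -45 to 45, compute RHS = 13·y³ + 17, and check whether it is a (positive or negative) perfect cube.
Check small values of y:
  y = 0: RHS = 17 is not a perfect cube.
  y = 1: RHS = 30 is not a perfect cube.
  y = -1: RHS = 4 is not a perfect cube.
  y = 2: RHS = 121 is not a perfect cube.
  y = -2: RHS = -87 is not a perfect cube.
  y = 3: RHS = 368 is not a perfect cube.
  y = -3: RHS = -334 is not a perfect cube.
Continuing the search up to |y| = 45 finds no solutions either.
No (x, y) in the scanned range satisfies the equation.

No integer solutions with |y| ≤ 45.


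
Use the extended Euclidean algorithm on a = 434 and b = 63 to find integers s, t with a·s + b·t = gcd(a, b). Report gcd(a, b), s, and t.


Euclidean algorithm on (434, 63) — divide until remainder is 0:
  434 = 6 · 63 + 56
  63 = 1 · 56 + 7
  56 = 8 · 7 + 0
gcd(434, 63) = 7.
Track Bezout coefficients alongside the remainders: start with r₀ = 434 = a·1 + b·0 (s = 1, t = 0) and r₁ = 63 = a·0 + b·1 (s = 0, t = 1); each new remainder r_{k+1} = r_{k-1} − q_k·r_k inherits s_{k+1} = s_{k-1} − q_k·s_k, t_{k+1} = t_{k-1} − q_k·t_k, so r_k = a·s_k + b·t_k at every step:
  q = 6: r = 56, s = 1 − 6·0 = 1, t = 0 − 6·1 = -6  (check: 434·1 + 63·(-6) = 56)
  q = 1: r = 7, s = 0 − 1·1 = -1, t = 1 − 1·(-6) = 7  (check: 434·(-1) + 63·7 = 7)
The row with r = 7 (the gcd) gives the Bezout coefficients s = -1, t = 7.
Result: 434 · (-1) + 63 · (7) = 7.

gcd(434, 63) = 7; s = -1, t = 7 (check: 434·(-1) + 63·7 = 7).


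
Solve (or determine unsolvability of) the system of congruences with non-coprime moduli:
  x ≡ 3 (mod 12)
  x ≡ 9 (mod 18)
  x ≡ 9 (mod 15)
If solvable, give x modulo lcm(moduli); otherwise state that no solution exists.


Moduli 12, 18, 15 are not pairwise coprime, so CRT works modulo lcm(m_i) when all pairwise compatibility conditions hold.
Pairwise compatibility: gcd(m_i, m_j) must divide a_i - a_j for every pair.
Merge one congruence at a time:
  Start: x ≡ 3 (mod 12).
  Combine with x ≡ 9 (mod 18): gcd(12, 18) = 6; 9 - 3 = 6, which IS divisible by 6, so compatible.
    Write x = 3 + 12·t and substitute into x ≡ 9 (mod 18): 12·t ≡ 9 − 3 = 6 (mod 18).
    Divide the congruence (and modulus) by g = 6: 2·t ≡ 1 (mod 3).
    The inverse of 2 mod 3 is 2 (since 2·2 = 4 = 1·3 + 1), so t ≡ 2·1 = 2 ≡ 2 (mod 3).
    Then x = 3 + 12·2 = 27, valid modulo lcm(12, 18) = 36: x ≡ 27 (mod 36).
  Combine with x ≡ 9 (mod 15): gcd(36, 15) = 3; 9 - 27 = -18, which IS divisible by 3, so compatible.
    Write x = 27 + 36·t and substitute into x ≡ 9 (mod 15): 36·t ≡ 9 − 27 = -18 (mod 15).
    Divide the congruence (and modulus) by g = 3: 12·t ≡ -6 (mod 5).
    Reduce coefficients mod 5: 2·t ≡ 4 (mod 5).
    The inverse of 2 mod 5 is 3 (since 2·3 = 6 = 1·5 + 1), so t ≡ 3·4 = 12 ≡ 2 (mod 5).
    Then x = 27 + 36·2 = 99, valid modulo lcm(36, 15) = 180: x ≡ 99 (mod 180).
Verify: 99 mod 12 = 3, 99 mod 18 = 9, 99 mod 15 = 9.

x ≡ 99 (mod 180).
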